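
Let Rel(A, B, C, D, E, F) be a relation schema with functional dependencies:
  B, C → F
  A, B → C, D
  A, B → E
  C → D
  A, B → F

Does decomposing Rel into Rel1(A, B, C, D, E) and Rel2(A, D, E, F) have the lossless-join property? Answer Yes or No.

Common attributes: {A, D, E}; their closure is {A, D, E}.
Rel1 ⊄ {A, D, E} and Rel2 ⊄ {A, D, E}, so the split is lossy.

No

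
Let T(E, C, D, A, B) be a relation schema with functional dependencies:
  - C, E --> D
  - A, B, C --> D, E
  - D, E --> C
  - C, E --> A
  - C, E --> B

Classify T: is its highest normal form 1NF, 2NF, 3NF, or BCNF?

Candidate keys: {A, B, C}, {C, E}, {D, E}. Prime attributes: {A, B, C, D, E}.
Each dependency's left side is a superkey — BCNF holds.

BCNF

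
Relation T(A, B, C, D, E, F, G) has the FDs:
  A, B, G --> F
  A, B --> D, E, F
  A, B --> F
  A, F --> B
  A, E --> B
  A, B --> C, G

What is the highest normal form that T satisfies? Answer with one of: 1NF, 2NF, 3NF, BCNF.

Candidate keys: {A, B}, {A, E}, {A, F}. Prime attributes: {A, B, E, F}.
Each dependency's left side is a superkey — BCNF holds.

BCNF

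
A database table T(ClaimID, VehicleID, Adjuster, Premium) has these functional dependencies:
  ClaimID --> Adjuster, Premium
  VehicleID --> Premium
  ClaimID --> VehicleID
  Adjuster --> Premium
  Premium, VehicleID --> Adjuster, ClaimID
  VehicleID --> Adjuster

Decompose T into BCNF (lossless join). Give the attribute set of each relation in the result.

Candidate keys of the original relation: {ClaimID}, {VehicleID}.
{Adjuster, ClaimID, Premium, VehicleID}: {Adjuster} determines {Adjuster, Premium} here but is not a superkey — split on Adjuster --> Premium, giving {Adjuster, Premium} and {Adjuster, ClaimID, VehicleID}.
{Adjuster, Premium} has no BCNF violation.
{Adjuster, ClaimID, VehicleID} has no BCNF violation.

{Adjuster, ClaimID, VehicleID}; {Adjuster, Premium}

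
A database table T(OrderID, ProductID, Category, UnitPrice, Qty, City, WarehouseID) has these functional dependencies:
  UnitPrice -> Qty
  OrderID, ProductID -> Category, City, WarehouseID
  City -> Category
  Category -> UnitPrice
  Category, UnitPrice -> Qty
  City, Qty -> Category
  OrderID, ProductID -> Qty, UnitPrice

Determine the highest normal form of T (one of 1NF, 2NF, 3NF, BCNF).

2NF

Candidate key: {OrderID, ProductID}. Prime attributes: {OrderID, ProductID}.
UnitPrice -> Qty breaks BCNF: {UnitPrice}⁺ = {Qty, UnitPrice}, so {UnitPrice} is not a superkey.
UnitPrice -> Qty has non-prime {Qty} on the right and a non-superkey on the left, so 3NF fails.
No non-prime attribute depends on a proper subset of any candidate key, so 2NF holds.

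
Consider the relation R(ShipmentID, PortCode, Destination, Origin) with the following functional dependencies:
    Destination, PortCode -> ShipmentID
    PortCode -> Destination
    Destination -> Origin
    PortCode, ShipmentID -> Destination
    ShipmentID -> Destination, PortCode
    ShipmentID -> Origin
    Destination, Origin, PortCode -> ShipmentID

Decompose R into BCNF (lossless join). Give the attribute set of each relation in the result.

Candidate keys of the original relation: {PortCode}, {ShipmentID}.
In {Destination, Origin, PortCode, ShipmentID}, {Destination} is not a superkey ({Destination}⁺ restricted to this set is {Destination, Origin}), so split on Destination -> Origin into {Destination, Origin} and {Destination, PortCode, ShipmentID}.
{Destination, Origin}: every determinant is a superkey — BCNF.
{Destination, PortCode, ShipmentID}: every determinant is a superkey — BCNF.

{Destination, Origin}; {Destination, PortCode, ShipmentID}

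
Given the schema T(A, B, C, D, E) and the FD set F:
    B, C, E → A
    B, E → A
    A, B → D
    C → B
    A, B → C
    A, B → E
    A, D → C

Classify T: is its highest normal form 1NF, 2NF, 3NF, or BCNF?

Candidate keys: {A, B}, {A, C}, {A, D}, {B, E}, {C, E}. Prime attributes: {A, B, C, D, E}.
C → B: {C}⁺ = {B, C}, which is not all of the attributes, so the left side is not a superkey — BCNF is violated.
But every attribute on its right side ({B}) is prime, and the same holds for every other non-superkey FD, so 3NF still holds.

3NF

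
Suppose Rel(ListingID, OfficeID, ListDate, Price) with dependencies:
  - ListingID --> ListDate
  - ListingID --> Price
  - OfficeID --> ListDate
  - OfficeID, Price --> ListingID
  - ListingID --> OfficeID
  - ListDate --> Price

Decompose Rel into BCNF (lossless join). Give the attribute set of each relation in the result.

{ListDate, ListingID, OfficeID}; {ListDate, Price}

Candidate keys of the original relation: {ListingID}, {OfficeID}.
In {ListDate, ListingID, OfficeID, Price}, {ListDate} is not a superkey ({ListDate}⁺ restricted to this set is {ListDate, Price}), so split on ListDate --> Price into {ListDate, Price} and {ListDate, ListingID, OfficeID}.
{ListDate, Price}: every determinant is a superkey — BCNF.
{ListDate, ListingID, OfficeID}: every determinant is a superkey — BCNF.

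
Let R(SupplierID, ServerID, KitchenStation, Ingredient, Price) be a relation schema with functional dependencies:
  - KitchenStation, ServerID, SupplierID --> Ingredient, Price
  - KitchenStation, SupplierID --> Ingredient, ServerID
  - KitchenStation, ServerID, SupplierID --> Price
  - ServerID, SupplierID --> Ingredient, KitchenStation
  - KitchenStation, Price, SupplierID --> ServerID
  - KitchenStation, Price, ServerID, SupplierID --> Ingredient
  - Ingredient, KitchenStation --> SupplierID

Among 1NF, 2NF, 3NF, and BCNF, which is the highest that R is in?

Candidate keys: {Ingredient, KitchenStation}, {KitchenStation, SupplierID}, {ServerID, SupplierID}. Prime attributes: {Ingredient, KitchenStation, ServerID, SupplierID}.
Each dependency's left side is a superkey — BCNF holds.

BCNF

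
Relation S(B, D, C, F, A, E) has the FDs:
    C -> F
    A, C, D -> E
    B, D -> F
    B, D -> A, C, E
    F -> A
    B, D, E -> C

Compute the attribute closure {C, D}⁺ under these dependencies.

{A, C, D, E, F}

Start with {C, D}.
C -> F applies; add {F} → now {C, D, F}.
F -> A applies; add {A} → now {A, C, D, F}.
A, C, D -> E applies; add {E} → now {A, C, D, E, F}.
No further FD applies.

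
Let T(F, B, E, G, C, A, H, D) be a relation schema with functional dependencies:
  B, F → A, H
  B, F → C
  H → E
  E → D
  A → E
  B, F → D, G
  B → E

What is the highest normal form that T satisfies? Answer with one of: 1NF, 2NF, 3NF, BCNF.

1NF

Candidate key: {B, F}. Prime attributes: {B, F}.
For H → E we have {H}⁺ = {D, E, H}; {H} is not a superkey, so BCNF fails.
Because {E} is non-prime and the left side of H → E is not a superkey, the relation is not in 3NF.
The proper key subset {B} of {B, F} determines non-prime {D, E}, so the relation is not even in 2NF.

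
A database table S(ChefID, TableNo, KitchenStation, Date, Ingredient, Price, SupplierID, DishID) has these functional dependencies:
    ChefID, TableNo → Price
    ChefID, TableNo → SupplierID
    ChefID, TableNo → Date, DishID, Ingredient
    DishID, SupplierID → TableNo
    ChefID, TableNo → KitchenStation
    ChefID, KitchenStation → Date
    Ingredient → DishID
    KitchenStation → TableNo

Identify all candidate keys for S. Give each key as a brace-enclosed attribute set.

{ChefID, DishID, SupplierID}, {ChefID, Ingredient, SupplierID}, {ChefID, KitchenStation}, {ChefID, TableNo}

No FD produces {ChefID}, so it must be in every candidate key.
{ChefID, KitchenStation} is a candidate key since {ChefID, KitchenStation}⁺ = {ChefID, Date, DishID, Ingredient, KitchenStation, Price, SupplierID, TableNo} covers every attribute.
{ChefID, TableNo} is a candidate key since {ChefID, TableNo}⁺ = {ChefID, Date, DishID, Ingredient, KitchenStation, Price, SupplierID, TableNo} covers every attribute.
{ChefID, DishID, SupplierID} is a candidate key since {ChefID, DishID, SupplierID}⁺ = {ChefID, Date, DishID, Ingredient, KitchenStation, Price, SupplierID, TableNo} covers every attribute.
{ChefID, Ingredient, SupplierID} is a candidate key since {ChefID, Ingredient, SupplierID}⁺ = {ChefID, Date, DishID, Ingredient, KitchenStation, Price, SupplierID, TableNo} covers every attribute.
No proper subset of any of these is a key, and no other minimal superkey exists.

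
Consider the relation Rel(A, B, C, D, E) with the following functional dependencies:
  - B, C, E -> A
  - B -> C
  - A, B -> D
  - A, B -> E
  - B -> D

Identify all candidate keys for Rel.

Attributes never on any right-hand side: {B} — every candidate key must contain it.
Closure of {A, B} is {A, B, C, D, E}, the whole schema; {A, B} is a candidate key.
Closure of {B, E} is {A, B, C, D, E}, the whole schema; {B, E} is a candidate key.
These are minimal and exhaustive — every other superkey contains one of them.

{A, B}, {B, E}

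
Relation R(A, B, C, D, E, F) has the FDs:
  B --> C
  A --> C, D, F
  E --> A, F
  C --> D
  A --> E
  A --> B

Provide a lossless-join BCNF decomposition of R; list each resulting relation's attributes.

Candidate keys of the original relation: {A}, {E}.
Within {A, B, C, D, E, F}: {B}⁺ ∩ {A, B, C, D, E, F} = {B, C, D}, not the whole set, so B --> C, D violates BCNF; decompose into {B, C, D} and {A, B, E, F}.
Within {B, C, D}: {C}⁺ ∩ {B, C, D} = {C, D}, not the whole set, so C --> D violates BCNF; decompose into {C, D} and {B, C}.
{C, D} has no BCNF violation.
{B, C} has no BCNF violation.
{A, B, E, F} has no BCNF violation.

{A, B, E, F}; {B, C}; {C, D}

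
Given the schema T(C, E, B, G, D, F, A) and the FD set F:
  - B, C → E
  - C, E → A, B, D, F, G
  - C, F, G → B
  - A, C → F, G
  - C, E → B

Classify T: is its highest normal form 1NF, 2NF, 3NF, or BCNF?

Candidate keys: {A, C}, {B, C}, {C, E}, {C, F, G}. Prime attributes: {A, B, C, E, F, G}.
Every FD has a superkey on the left, so the relation is in BCNF.

BCNF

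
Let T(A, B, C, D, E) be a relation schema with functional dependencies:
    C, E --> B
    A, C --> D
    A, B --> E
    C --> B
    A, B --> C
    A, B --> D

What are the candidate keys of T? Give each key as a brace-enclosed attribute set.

{A} never appears on the right of any FD, so every key must include it.
{A, B} is a candidate key since {A, B}⁺ = {A, B, C, D, E} covers every attribute.
{A, C} is a candidate key since {A, C}⁺ = {A, B, C, D, E} covers every attribute.
These are minimal and exhaustive — every other superkey contains one of them.

{A, B}, {A, C}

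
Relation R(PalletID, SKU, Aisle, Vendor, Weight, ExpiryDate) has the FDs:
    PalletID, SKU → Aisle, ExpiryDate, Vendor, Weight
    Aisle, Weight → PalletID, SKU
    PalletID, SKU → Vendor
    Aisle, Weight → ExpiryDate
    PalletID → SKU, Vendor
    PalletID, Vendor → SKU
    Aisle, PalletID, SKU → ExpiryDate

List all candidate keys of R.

{Aisle, Weight}, {PalletID}

Closure of {PalletID} is {Aisle, ExpiryDate, PalletID, SKU, Vendor, Weight}, the whole schema; {PalletID} is a candidate key.
Closure of {Aisle, Weight} is {Aisle, ExpiryDate, PalletID, SKU, Vendor, Weight}, the whole schema; {Aisle, Weight} is a candidate key.
No proper subset of any of these is a key, and no other minimal superkey exists.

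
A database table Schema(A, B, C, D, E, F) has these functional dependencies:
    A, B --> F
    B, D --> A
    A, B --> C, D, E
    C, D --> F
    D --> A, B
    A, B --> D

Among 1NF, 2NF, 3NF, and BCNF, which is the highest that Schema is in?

Candidate keys: {A, B}, {D}. Prime attributes: {A, B, D}.
The left-hand side of every FD is a superkey, so BCNF is satisfied.

BCNF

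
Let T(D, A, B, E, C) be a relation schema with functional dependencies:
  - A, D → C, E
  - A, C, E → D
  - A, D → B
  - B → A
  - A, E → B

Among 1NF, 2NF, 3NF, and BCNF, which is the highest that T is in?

Candidate keys: {A, C, E}, {A, D}, {B, C, E}, {B, D}. Prime attributes: {A, B, C, D, E}.
For B → A we have {B}⁺ = {A, B}; {B} is not a superkey, so BCNF fails.
Its right-hand attributes {A} are all prime, as are those of every other non-superkey FD — the relation is in 3NF.

3NF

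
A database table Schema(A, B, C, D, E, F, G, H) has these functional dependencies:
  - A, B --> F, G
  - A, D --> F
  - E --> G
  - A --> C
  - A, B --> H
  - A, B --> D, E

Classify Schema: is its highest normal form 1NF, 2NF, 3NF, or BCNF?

Candidate key: {A, B}. Prime attributes: {A, B}.
A, D --> F breaks BCNF: {A, D}⁺ = {A, C, D, F}, so {A, D} is not a superkey.
A, D --> F has non-prime {F} on the right and a non-superkey on the left, so 3NF fails.
Since {A} ⊂ {A, B} and {A}⁺ ⊇ {C} with {C} non-prime, there is a partial dependency; 2NF fails.

1NF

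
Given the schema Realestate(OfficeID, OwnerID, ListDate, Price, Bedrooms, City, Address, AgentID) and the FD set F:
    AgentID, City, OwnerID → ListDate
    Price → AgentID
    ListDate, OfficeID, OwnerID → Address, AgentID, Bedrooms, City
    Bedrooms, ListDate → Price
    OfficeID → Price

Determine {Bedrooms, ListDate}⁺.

{AgentID, Bedrooms, ListDate, Price}

Start with {Bedrooms, ListDate}.
Bedrooms, ListDate → Price applies; add {Price} → now {Bedrooms, ListDate, Price}.
Price → AgentID applies; add {AgentID} → now {AgentID, Bedrooms, ListDate, Price}.
No further FD applies.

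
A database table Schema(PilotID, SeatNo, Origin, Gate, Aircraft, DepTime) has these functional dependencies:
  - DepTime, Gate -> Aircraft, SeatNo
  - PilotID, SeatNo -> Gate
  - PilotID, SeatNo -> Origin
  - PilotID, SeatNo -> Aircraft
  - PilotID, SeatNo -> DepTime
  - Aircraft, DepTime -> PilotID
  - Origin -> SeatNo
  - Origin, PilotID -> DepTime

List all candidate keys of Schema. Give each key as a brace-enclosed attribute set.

{DepTime, Gate}⁺ = {Aircraft, DepTime, Gate, Origin, PilotID, SeatNo}, which is every attribute, so {DepTime, Gate} is a candidate key.
{Origin, PilotID}⁺ = {Aircraft, DepTime, Gate, Origin, PilotID, SeatNo}, which is every attribute, so {Origin, PilotID} is a candidate key.
{PilotID, SeatNo}⁺ = {Aircraft, DepTime, Gate, Origin, PilotID, SeatNo}, which is every attribute, so {PilotID, SeatNo} is a candidate key.
{Aircraft, DepTime, Origin}⁺ = {Aircraft, DepTime, Gate, Origin, PilotID, SeatNo}, which is every attribute, so {Aircraft, DepTime, Origin} is a candidate key.
{Aircraft, DepTime, SeatNo}⁺ = {Aircraft, DepTime, Gate, Origin, PilotID, SeatNo}, which is every attribute, so {Aircraft, DepTime, SeatNo} is a candidate key.
No proper subset of any of these is a key, and no other minimal superkey exists.

{Aircraft, DepTime, Origin}, {Aircraft, DepTime, SeatNo}, {DepTime, Gate}, {Origin, PilotID}, {PilotID, SeatNo}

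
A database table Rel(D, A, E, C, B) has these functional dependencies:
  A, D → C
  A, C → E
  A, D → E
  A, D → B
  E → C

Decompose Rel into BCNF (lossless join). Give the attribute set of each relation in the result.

Candidate key of the original relation: {A, D}.
In {A, B, C, D, E}, {A, C} is not a superkey ({A, C}⁺ restricted to this set is {A, C, E}), so split on A, C → E into {A, C, E} and {A, B, C, D}.
In {A, C, E}, {E} is not a superkey ({E}⁺ restricted to this set is {C, E}), so split on E → C into {C, E} and {A, E}.
{C, E} is in BCNF.
{A, E} is in BCNF.
{A, B, C, D} is in BCNF.

{A, B, C, D}; {A, E}; {C, E}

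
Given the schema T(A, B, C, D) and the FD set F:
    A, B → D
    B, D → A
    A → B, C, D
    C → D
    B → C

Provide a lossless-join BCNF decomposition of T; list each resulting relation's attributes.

{A, B, C}; {C, D}

Candidate keys of the original relation: {A}, {B}.
{A, B, C, D}: {C} determines {C, D} here but is not a superkey — split on C → D, giving {C, D} and {A, B, C}.
{C, D} has no BCNF violation.
{A, B, C} has no BCNF violation.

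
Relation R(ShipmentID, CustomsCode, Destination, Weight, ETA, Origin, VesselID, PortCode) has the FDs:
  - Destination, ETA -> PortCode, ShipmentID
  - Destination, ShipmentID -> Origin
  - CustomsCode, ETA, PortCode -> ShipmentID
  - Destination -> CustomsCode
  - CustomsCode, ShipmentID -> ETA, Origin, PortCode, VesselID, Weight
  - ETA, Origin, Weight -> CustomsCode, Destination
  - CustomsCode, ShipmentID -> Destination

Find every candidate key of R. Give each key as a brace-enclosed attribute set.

{CustomsCode, ETA, PortCode}, {CustomsCode, ShipmentID}, {Destination, ETA}, {Destination, ShipmentID}, {ETA, Origin, Weight}

{CustomsCode, ShipmentID}⁺ = {CustomsCode, Destination, ETA, Origin, PortCode, ShipmentID, VesselID, Weight}, which is every attribute, so {CustomsCode, ShipmentID} is a candidate key.
{Destination, ETA}⁺ = {CustomsCode, Destination, ETA, Origin, PortCode, ShipmentID, VesselID, Weight}, which is every attribute, so {Destination, ETA} is a candidate key.
{Destination, ShipmentID}⁺ = {CustomsCode, Destination, ETA, Origin, PortCode, ShipmentID, VesselID, Weight}, which is every attribute, so {Destination, ShipmentID} is a candidate key.
{CustomsCode, ETA, PortCode}⁺ = {CustomsCode, Destination, ETA, Origin, PortCode, ShipmentID, VesselID, Weight}, which is every attribute, so {CustomsCode, ETA, PortCode} is a candidate key.
{ETA, Origin, Weight}⁺ = {CustomsCode, Destination, ETA, Origin, PortCode, ShipmentID, VesselID, Weight}, which is every attribute, so {ETA, Origin, Weight} is a candidate key.
These are minimal and exhaustive — every other superkey contains one of them.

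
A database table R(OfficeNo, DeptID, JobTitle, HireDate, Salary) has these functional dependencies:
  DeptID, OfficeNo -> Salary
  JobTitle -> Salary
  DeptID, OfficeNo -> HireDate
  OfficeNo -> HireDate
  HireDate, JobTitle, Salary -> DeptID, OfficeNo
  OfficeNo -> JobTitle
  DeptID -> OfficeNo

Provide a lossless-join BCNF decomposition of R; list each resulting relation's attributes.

Candidate keys of the original relation: {DeptID}, {HireDate, JobTitle}, {OfficeNo}.
In {DeptID, HireDate, JobTitle, OfficeNo, Salary}, {JobTitle} is not a superkey ({JobTitle}⁺ restricted to this set is {JobTitle, Salary}), so split on JobTitle -> Salary into {JobTitle, Salary} and {DeptID, HireDate, JobTitle, OfficeNo}.
{JobTitle, Salary}: every determinant is a superkey — BCNF.
{DeptID, HireDate, JobTitle, OfficeNo}: every determinant is a superkey — BCNF.

{DeptID, HireDate, JobTitle, OfficeNo}; {JobTitle, Salary}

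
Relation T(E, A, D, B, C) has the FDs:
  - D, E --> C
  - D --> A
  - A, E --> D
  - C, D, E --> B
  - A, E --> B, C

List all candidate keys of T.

{A, E}, {D, E}

Attributes never on any right-hand side: {E} — every candidate key must contain it.
{A, E}⁺ = {A, B, C, D, E}, which is every attribute, so {A, E} is a candidate key.
{D, E}⁺ = {A, B, C, D, E}, which is every attribute, so {D, E} is a candidate key.
Any other superkey properly contains one of these, so there are no further candidate keys.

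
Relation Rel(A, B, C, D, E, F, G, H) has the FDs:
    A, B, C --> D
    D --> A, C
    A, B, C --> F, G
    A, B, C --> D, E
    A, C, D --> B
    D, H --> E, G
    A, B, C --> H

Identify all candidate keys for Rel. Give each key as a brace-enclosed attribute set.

{A, B, C}, {D}

{D}⁺ = {A, B, C, D, E, F, G, H} — all of the relation — so {D} is a candidate key.
{A, B, C}⁺ = {A, B, C, D, E, F, G, H} — all of the relation — so {A, B, C} is a candidate key.
These are minimal and exhaustive — every other superkey contains one of them.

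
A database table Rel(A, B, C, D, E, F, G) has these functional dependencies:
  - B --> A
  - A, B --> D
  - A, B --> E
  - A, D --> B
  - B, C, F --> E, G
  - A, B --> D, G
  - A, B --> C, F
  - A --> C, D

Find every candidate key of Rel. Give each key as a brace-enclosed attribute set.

{A}, {B}

{A}⁺ = {A, B, C, D, E, F, G} — all of the relation — so {A} is a candidate key.
{B}⁺ = {A, B, C, D, E, F, G} — all of the relation — so {B} is a candidate key.
No proper subset of any of these is a key, and no other minimal superkey exists.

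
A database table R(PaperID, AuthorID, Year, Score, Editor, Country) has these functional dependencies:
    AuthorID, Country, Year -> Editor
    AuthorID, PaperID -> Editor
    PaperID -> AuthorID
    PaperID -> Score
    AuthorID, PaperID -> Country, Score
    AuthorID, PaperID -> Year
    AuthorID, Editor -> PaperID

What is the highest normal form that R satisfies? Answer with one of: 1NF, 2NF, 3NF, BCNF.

Candidate keys: {AuthorID, Country, Year}, {AuthorID, Editor}, {PaperID}. Prime attributes: {AuthorID, Country, Editor, PaperID, Year}.
Each dependency's left side is a superkey — BCNF holds.

BCNF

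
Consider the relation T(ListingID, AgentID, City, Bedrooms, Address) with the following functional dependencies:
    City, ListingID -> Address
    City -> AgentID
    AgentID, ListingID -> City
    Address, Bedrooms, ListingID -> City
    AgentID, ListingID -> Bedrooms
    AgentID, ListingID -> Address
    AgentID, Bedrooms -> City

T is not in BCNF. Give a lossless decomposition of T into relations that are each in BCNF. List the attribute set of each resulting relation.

Candidate keys of the original relation: {Address, Bedrooms, ListingID}, {AgentID, ListingID}, {City, ListingID}.
Within {Address, AgentID, Bedrooms, City, ListingID}: {City}⁺ ∩ {Address, AgentID, Bedrooms, City, ListingID} = {AgentID, City}, not the whole set, so City -> AgentID violates BCNF; decompose into {AgentID, City} and {Address, Bedrooms, City, ListingID}.
{AgentID, City} has no BCNF violation.
{Address, Bedrooms, City, ListingID} has no BCNF violation.

{Address, Bedrooms, City, ListingID}; {AgentID, City}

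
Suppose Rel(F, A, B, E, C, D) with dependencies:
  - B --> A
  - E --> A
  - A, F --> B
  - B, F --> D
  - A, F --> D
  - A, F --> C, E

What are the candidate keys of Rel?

No FD produces {F}, so it must be in every candidate key.
Closure of {A, F} is {A, B, C, D, E, F}, the whole schema; {A, F} is a candidate key.
Closure of {B, F} is {A, B, C, D, E, F}, the whole schema; {B, F} is a candidate key.
Closure of {E, F} is {A, B, C, D, E, F}, the whole schema; {E, F} is a candidate key.
Any other superkey properly contains one of these, so there are no further candidate keys.

{A, F}, {B, F}, {E, F}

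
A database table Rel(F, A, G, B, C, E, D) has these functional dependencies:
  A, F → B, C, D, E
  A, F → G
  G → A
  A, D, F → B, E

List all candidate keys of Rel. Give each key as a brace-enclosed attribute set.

No FD produces {F}, so it must be in every candidate key.
Closure of {A, F} is {A, B, C, D, E, F, G}, the whole schema; {A, F} is a candidate key.
Closure of {F, G} is {A, B, C, D, E, F, G}, the whole schema; {F, G} is a candidate key.
No proper subset of any of these is a key, and no other minimal superkey exists.

{A, F}, {F, G}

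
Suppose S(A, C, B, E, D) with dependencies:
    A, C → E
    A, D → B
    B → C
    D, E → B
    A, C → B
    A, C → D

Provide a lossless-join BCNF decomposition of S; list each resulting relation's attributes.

{A, D, E}; {B, C}; {B, D, E}

Candidate keys of the original relation: {A, B}, {A, C}, {A, D}.
Within {A, B, C, D, E}: {B}⁺ ∩ {A, B, C, D, E} = {B, C}, not the whole set, so B → C violates BCNF; decompose into {B, C} and {A, B, D, E}.
{B, C}: every determinant is a superkey — BCNF.
Within {A, B, D, E}: {D, E}⁺ ∩ {A, B, D, E} = {B, D, E}, not the whole set, so D, E → B violates BCNF; decompose into {B, D, E} and {A, D, E}.
{B, D, E}: every determinant is a superkey — BCNF.
{A, D, E}: every determinant is a superkey — BCNF.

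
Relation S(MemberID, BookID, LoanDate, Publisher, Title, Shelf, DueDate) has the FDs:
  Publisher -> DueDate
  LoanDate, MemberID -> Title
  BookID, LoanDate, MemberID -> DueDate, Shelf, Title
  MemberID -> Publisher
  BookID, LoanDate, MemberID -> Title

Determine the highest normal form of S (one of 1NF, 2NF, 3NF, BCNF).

1NF

Candidate key: {BookID, LoanDate, MemberID}. Prime attributes: {BookID, LoanDate, MemberID}.
Publisher -> DueDate: {Publisher}⁺ = {DueDate, Publisher}, which is not all of the attributes, so the left side is not a superkey — BCNF is violated.
Publisher -> DueDate has non-prime {DueDate} on the right and a non-superkey on the left, so 3NF fails.
Since {MemberID} ⊂ {BookID, LoanDate, MemberID} and {MemberID}⁺ ⊇ {DueDate, Publisher} with {DueDate, Publisher} non-prime, there is a partial dependency; 2NF fails.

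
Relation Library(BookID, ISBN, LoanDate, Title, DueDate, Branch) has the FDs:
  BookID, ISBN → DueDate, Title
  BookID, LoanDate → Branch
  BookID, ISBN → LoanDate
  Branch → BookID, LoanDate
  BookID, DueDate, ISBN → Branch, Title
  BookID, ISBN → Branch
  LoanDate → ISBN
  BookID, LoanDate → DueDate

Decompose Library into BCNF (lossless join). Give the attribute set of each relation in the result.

Candidate keys of the original relation: {BookID, ISBN}, {BookID, LoanDate}, {Branch}.
{BookID, Branch, DueDate, ISBN, LoanDate, Title}: {LoanDate} determines {ISBN, LoanDate} here but is not a superkey — split on LoanDate → ISBN, giving {ISBN, LoanDate} and {BookID, Branch, DueDate, LoanDate, Title}.
{ISBN, LoanDate}: every determinant is a superkey — BCNF.
{BookID, Branch, DueDate, LoanDate, Title}: every determinant is a superkey — BCNF.

{BookID, Branch, DueDate, LoanDate, Title}; {ISBN, LoanDate}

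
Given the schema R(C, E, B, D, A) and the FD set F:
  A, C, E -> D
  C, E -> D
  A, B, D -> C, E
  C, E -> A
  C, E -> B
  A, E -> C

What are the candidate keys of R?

{A, B, D}, {A, E}, {C, E}

{A, E}⁺ = {A, B, C, D, E} — all of the relation — so {A, E} is a candidate key.
{C, E}⁺ = {A, B, C, D, E} — all of the relation — so {C, E} is a candidate key.
{A, B, D}⁺ = {A, B, C, D, E} — all of the relation — so {A, B, D} is a candidate key.
No proper subset of any of these is a key, and no other minimal superkey exists.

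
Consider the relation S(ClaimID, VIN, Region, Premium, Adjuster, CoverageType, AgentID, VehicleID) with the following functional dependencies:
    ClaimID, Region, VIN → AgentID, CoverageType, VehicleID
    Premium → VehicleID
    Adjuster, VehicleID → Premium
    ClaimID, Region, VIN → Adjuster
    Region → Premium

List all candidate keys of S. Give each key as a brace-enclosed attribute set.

{ClaimID, Region, VIN} never appear on the right of any FD, so every key must include all of them.
{ClaimID, Region, VIN}⁺ = {Adjuster, AgentID, ClaimID, CoverageType, Premium, Region, VIN, VehicleID}, which is every attribute, so {ClaimID, Region, VIN} is a candidate key.
No other minimal set has full closure, so this is the only candidate key.

{ClaimID, Region, VIN}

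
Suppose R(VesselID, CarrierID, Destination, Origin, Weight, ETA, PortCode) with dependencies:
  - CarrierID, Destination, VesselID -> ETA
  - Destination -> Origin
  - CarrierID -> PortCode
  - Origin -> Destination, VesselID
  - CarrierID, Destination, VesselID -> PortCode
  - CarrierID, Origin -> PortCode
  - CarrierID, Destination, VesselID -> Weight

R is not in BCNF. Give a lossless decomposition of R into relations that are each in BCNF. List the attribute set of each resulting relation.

Candidate keys of the original relation: {CarrierID, Destination}, {CarrierID, Origin}.
In {CarrierID, Destination, ETA, Origin, PortCode, VesselID, Weight}, {Destination} is not a superkey ({Destination}⁺ restricted to this set is {Destination, Origin, VesselID}), so split on Destination -> Origin, VesselID into {Destination, Origin, VesselID} and {CarrierID, Destination, ETA, PortCode, Weight}.
{Destination, Origin, VesselID} has no BCNF violation.
In {CarrierID, Destination, ETA, PortCode, Weight}, {CarrierID} is not a superkey ({CarrierID}⁺ restricted to this set is {CarrierID, PortCode}), so split on CarrierID -> PortCode into {CarrierID, PortCode} and {CarrierID, Destination, ETA, Weight}.
{CarrierID, PortCode} has no BCNF violation.
{CarrierID, Destination, ETA, Weight} has no BCNF violation.

{CarrierID, Destination, ETA, Weight}; {CarrierID, PortCode}; {Destination, Origin, VesselID}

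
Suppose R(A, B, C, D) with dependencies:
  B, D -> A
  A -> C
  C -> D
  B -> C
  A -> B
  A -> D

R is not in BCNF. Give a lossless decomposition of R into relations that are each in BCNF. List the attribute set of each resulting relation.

{A, B, C}; {C, D}

Candidate keys of the original relation: {A}, {B}.
In {A, B, C, D}, {C} is not a superkey ({C}⁺ restricted to this set is {C, D}), so split on C -> D into {C, D} and {A, B, C}.
{C, D} has no BCNF violation.
{A, B, C} has no BCNF violation.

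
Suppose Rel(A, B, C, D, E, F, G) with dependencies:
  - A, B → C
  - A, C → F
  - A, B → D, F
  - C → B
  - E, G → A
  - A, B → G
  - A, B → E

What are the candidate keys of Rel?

{A, B} is a candidate key since {A, B}⁺ = {A, B, C, D, E, F, G} covers every attribute.
{A, C} is a candidate key since {A, C}⁺ = {A, B, C, D, E, F, G} covers every attribute.
{B, E, G} is a candidate key since {B, E, G}⁺ = {A, B, C, D, E, F, G} covers every attribute.
{C, E, G} is a candidate key since {C, E, G}⁺ = {A, B, C, D, E, F, G} covers every attribute.
Any other superkey properly contains one of these, so there are no further candidate keys.

{A, B}, {A, C}, {B, E, G}, {C, E, G}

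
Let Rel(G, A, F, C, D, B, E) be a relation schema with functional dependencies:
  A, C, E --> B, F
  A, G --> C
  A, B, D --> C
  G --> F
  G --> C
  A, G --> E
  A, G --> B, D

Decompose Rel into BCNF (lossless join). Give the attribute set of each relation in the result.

Candidate key of the original relation: {A, G}.
Within {A, B, C, D, E, F, G}: {A, C, E}⁺ ∩ {A, B, C, D, E, F, G} = {A, B, C, E, F}, not the whole set, so A, C, E --> B, F violates BCNF; decompose into {A, B, C, E, F} and {A, C, D, E, G}.
{A, B, C, E, F} is in BCNF.
Within {A, C, D, E, G}: {G}⁺ ∩ {A, C, D, E, G} = {C, G}, not the whole set, so G --> C violates BCNF; decompose into {C, G} and {A, D, E, G}.
{C, G} is in BCNF.
{A, D, E, G} is in BCNF.

{A, B, C, E, F}; {A, D, E, G}; {C, G}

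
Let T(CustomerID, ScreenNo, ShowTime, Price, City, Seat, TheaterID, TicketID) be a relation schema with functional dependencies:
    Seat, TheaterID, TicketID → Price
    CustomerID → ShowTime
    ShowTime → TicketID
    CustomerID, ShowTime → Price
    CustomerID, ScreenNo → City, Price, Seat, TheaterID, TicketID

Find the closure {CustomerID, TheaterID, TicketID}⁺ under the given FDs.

{CustomerID, Price, ShowTime, TheaterID, TicketID}

Start with {CustomerID, TheaterID, TicketID}.
CustomerID → ShowTime applies; add {ShowTime} → now {CustomerID, ShowTime, TheaterID, TicketID}.
CustomerID, ShowTime → Price applies; add {Price} → now {CustomerID, Price, ShowTime, TheaterID, TicketID}.
No further FD applies.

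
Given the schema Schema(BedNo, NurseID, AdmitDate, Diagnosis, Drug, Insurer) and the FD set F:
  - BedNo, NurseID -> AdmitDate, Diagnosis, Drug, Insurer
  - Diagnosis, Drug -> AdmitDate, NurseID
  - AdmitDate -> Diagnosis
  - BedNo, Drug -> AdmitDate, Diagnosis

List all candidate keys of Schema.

{BedNo, Drug}, {BedNo, NurseID}

No FD produces {BedNo}, so it must be in every candidate key.
{BedNo, Drug}⁺ = {AdmitDate, BedNo, Diagnosis, Drug, Insurer, NurseID} — all of the relation — so {BedNo, Drug} is a candidate key.
{BedNo, NurseID}⁺ = {AdmitDate, BedNo, Diagnosis, Drug, Insurer, NurseID} — all of the relation — so {BedNo, NurseID} is a candidate key.
These are minimal and exhaustive — every other superkey contains one of them.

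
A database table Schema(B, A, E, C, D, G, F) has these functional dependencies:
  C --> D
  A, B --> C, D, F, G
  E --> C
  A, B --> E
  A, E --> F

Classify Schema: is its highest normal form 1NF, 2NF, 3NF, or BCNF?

Candidate key: {A, B}. Prime attributes: {A, B}.
C --> D: {C}⁺ = {C, D}, which is not all of the attributes, so the left side is not a superkey — BCNF is violated.
C --> D determines the non-prime attribute {D} from a non-superkey — 3NF is violated.
No non-prime attribute depends on a proper subset of any candidate key, so 2NF holds.

2NF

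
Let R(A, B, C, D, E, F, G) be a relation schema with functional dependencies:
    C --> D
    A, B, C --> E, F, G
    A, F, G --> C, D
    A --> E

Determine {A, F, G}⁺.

Start with {A, F, G}.
A, F, G --> C, D applies; add {C, D} → now {A, C, D, F, G}.
A --> E applies; add {E} → now {A, C, D, E, F, G}.
No further FD applies.

{A, C, D, E, F, G}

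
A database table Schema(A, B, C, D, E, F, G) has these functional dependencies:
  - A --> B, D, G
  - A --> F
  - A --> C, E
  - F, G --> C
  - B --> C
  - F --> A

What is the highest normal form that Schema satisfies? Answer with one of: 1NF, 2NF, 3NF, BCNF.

Candidate keys: {A}, {F}. Prime attributes: {A, F}.
For B --> C we have {B}⁺ = {B, C}; {B} is not a superkey, so BCNF fails.
B --> C determines the non-prime attribute {C} from a non-superkey — 3NF is violated.
All keys have size 1, which rules out partial dependencies — 2NF is satisfied.

2NF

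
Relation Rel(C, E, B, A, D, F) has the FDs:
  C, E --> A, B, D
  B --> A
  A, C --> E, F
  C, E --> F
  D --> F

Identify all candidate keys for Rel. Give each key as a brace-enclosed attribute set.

{A, C}, {B, C}, {C, E}

{C} never appears on the right of any FD, so every key must include it.
{A, C}⁺ = {A, B, C, D, E, F}, which is every attribute, so {A, C} is a candidate key.
{B, C}⁺ = {A, B, C, D, E, F}, which is every attribute, so {B, C} is a candidate key.
{C, E}⁺ = {A, B, C, D, E, F}, which is every attribute, so {C, E} is a candidate key.
No proper subset of any of these is a key, and no other minimal superkey exists.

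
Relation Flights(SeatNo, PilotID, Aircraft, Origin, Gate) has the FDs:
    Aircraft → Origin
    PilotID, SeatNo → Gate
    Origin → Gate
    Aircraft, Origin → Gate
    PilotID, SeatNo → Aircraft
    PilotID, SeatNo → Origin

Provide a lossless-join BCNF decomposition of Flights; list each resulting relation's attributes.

{Aircraft, Origin}; {Aircraft, PilotID, SeatNo}; {Gate, Origin}

Candidate key of the original relation: {PilotID, SeatNo}.
{Aircraft, Gate, Origin, PilotID, SeatNo}: {Aircraft} determines {Aircraft, Gate, Origin} here but is not a superkey — split on Aircraft → Gate, Origin, giving {Aircraft, Gate, Origin} and {Aircraft, PilotID, SeatNo}.
{Aircraft, Gate, Origin}: {Origin} determines {Gate, Origin} here but is not a superkey — split on Origin → Gate, giving {Gate, Origin} and {Aircraft, Origin}.
{Gate, Origin} is in BCNF.
{Aircraft, Origin} is in BCNF.
{Aircraft, PilotID, SeatNo} is in BCNF.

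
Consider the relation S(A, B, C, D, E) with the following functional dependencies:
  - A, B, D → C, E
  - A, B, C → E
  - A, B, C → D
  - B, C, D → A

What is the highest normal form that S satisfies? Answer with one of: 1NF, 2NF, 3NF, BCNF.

BCNF

Candidate keys: {A, B, C}, {A, B, D}, {B, C, D}. Prime attributes: {A, B, C, D}.
Each dependency's left side is a superkey — BCNF holds.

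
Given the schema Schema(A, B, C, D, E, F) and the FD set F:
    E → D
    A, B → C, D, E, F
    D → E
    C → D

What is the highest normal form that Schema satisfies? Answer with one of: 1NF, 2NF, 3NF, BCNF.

Candidate key: {A, B}. Prime attributes: {A, B}.
E → D: {E}⁺ = {D, E}, which is not all of the attributes, so the left side is not a superkey — BCNF is violated.
Because {D} is non-prime and the left side of E → D is not a superkey, the relation is not in 3NF.
Checking every proper subset of each key, none determines a non-prime attribute — 2NF is satisfied.

2NF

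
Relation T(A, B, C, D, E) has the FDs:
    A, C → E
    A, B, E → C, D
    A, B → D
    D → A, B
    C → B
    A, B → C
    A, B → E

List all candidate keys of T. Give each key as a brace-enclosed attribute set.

{A, B}, {A, C}, {D}

{D}⁺ = {A, B, C, D, E}, which is every attribute, so {D} is a candidate key.
{A, B}⁺ = {A, B, C, D, E}, which is every attribute, so {A, B} is a candidate key.
{A, C}⁺ = {A, B, C, D, E}, which is every attribute, so {A, C} is a candidate key.
No proper subset of any of these is a key, and no other minimal superkey exists.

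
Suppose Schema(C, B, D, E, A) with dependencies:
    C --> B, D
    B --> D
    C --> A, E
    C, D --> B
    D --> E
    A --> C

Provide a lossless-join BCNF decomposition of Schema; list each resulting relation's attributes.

{A, B, C}; {B, D}; {D, E}

Candidate keys of the original relation: {A}, {C}.
Within {A, B, C, D, E}: {B}⁺ ∩ {A, B, C, D, E} = {B, D, E}, not the whole set, so B --> D, E violates BCNF; decompose into {B, D, E} and {A, B, C}.
Within {B, D, E}: {D}⁺ ∩ {B, D, E} = {D, E}, not the whole set, so D --> E violates BCNF; decompose into {D, E} and {B, D}.
{D, E} has no BCNF violation.
{B, D} has no BCNF violation.
{A, B, C} has no BCNF violation.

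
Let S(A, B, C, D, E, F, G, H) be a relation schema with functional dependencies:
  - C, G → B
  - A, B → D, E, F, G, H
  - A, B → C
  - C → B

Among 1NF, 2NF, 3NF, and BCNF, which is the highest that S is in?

3NF

Candidate keys: {A, B}, {A, C}. Prime attributes: {A, B, C}.
C, G → B: {C, G}⁺ = {B, C, G}, which is not all of the attributes, so the left side is not a superkey — BCNF is violated.
But every attribute on its right side ({B}) is prime, and the same holds for every other non-superkey FD, so 3NF still holds.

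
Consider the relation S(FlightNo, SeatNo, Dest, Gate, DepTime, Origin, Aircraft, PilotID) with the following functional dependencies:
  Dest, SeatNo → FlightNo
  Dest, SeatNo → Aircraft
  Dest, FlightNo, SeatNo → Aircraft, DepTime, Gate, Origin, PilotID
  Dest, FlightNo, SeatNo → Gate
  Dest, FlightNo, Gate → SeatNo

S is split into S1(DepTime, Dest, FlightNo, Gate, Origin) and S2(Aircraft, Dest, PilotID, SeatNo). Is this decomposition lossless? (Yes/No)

No

Common attributes: {Dest}; their closure is {Dest}.
The closure covers neither S1 nor S2 entirely; the join is not lossless.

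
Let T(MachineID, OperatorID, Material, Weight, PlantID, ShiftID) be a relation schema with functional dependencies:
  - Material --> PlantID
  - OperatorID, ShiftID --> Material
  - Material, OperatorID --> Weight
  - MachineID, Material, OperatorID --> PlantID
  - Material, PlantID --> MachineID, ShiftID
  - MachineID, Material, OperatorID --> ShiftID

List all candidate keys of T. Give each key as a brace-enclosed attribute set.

{Material, OperatorID}, {OperatorID, ShiftID}

{OperatorID} never appears on the right of any FD, so every key must include it.
Closure of {Material, OperatorID} is {MachineID, Material, OperatorID, PlantID, ShiftID, Weight}, the whole schema; {Material, OperatorID} is a candidate key.
Closure of {OperatorID, ShiftID} is {MachineID, Material, OperatorID, PlantID, ShiftID, Weight}, the whole schema; {OperatorID, ShiftID} is a candidate key.
Any other superkey properly contains one of these, so there are no further candidate keys.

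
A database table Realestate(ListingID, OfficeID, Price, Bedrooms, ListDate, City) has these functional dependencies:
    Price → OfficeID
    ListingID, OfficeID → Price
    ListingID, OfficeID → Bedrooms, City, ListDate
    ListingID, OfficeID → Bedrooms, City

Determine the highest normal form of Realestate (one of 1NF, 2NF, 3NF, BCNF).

3NF

Candidate keys: {ListingID, OfficeID}, {ListingID, Price}. Prime attributes: {ListingID, OfficeID, Price}.
Price → OfficeID breaks BCNF: {Price}⁺ = {OfficeID, Price}, so {Price} is not a superkey.
Its right-hand attributes {OfficeID} are all prime, as are those of every other non-superkey FD — the relation is in 3NF.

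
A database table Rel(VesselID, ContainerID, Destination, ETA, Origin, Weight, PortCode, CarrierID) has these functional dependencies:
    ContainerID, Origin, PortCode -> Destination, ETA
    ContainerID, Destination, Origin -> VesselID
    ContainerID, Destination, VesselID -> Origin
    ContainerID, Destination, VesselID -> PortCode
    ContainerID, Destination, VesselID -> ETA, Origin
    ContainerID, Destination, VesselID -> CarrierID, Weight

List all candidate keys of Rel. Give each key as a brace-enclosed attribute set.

Attributes never on any right-hand side: {ContainerID} — every candidate key must contain it.
{ContainerID, Destination, Origin} is a candidate key since {ContainerID, Destination, Origin}⁺ = {CarrierID, ContainerID, Destination, ETA, Origin, PortCode, VesselID, Weight} covers every attribute.
{ContainerID, Destination, VesselID} is a candidate key since {ContainerID, Destination, VesselID}⁺ = {CarrierID, ContainerID, Destination, ETA, Origin, PortCode, VesselID, Weight} covers every attribute.
{ContainerID, Origin, PortCode} is a candidate key since {ContainerID, Origin, PortCode}⁺ = {CarrierID, ContainerID, Destination, ETA, Origin, PortCode, VesselID, Weight} covers every attribute.
These are minimal and exhaustive — every other superkey contains one of them.

{ContainerID, Destination, Origin}, {ContainerID, Destination, VesselID}, {ContainerID, Origin, PortCode}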